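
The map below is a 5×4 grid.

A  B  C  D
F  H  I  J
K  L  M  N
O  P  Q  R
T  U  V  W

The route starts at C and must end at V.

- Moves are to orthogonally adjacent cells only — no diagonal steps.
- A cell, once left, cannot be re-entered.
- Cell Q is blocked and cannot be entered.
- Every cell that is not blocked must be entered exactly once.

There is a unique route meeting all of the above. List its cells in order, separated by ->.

Need to visit all 19 open cells exactly once, starting at C and ending at V.
Cell D has only two open neighbours (J and C), so the path must pass straight through it: one of those is the cell it's entered from and the other is where it exits.
Route from C: right 1 to D, down 1 to J, left 2 to H, up 1 to B, left 1 to A, down 4 to T, right 1 to U, up 2 to L, right 2 to N, down 2 to W, left 1 to V — 18 moves in all.
Check: all 19 open cells covered.

C -> D -> J -> I -> H -> B -> A -> F -> K -> O -> T -> U -> P -> L -> M -> N -> R -> W -> V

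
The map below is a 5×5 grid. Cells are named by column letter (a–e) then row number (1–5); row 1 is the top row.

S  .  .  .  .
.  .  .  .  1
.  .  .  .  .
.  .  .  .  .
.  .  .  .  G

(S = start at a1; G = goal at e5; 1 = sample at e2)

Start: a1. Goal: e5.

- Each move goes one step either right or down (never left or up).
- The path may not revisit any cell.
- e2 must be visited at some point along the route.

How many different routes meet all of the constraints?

5

A right/down-only route from a1 to e5 makes exactly 4 down-moves and 4 right-moves in some order.
With no other constraints that would be C(8,4) = 70 routes.
Split at e2 and multiply the segment counts: a1→e2: 5; e2→e5: 1; product = 5.
That gives 5 routes.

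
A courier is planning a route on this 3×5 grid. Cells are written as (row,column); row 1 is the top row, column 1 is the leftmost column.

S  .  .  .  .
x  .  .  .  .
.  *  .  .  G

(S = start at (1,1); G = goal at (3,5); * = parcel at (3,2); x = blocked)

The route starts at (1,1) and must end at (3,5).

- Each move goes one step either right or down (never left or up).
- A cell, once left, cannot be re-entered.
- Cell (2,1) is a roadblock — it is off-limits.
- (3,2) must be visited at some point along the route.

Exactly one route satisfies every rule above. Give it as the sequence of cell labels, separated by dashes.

Moves only go right or down, so the column and row indices never decrease.
Route from (1,1): right 1 to (1,2), down 2 to (3,2), right 3 to (3,5) — 6 moves in all.
Check: all required cells visited.

(1,1) - (1,2) - (2,2) - (3,2) - (3,3) - (3,4) - (3,5)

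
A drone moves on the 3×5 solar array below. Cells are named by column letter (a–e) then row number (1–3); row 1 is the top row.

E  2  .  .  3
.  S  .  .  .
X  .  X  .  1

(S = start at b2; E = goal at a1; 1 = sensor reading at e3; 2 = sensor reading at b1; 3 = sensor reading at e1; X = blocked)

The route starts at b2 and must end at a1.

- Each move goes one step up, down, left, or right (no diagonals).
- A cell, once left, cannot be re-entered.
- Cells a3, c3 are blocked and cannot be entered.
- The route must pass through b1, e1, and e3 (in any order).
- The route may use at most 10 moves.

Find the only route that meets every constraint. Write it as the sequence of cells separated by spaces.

b2 c2 d2 d3 e3 e2 e1 d1 c1 b1 a1

Any route must reach b1, e1, and e3 and still end at a1 within 10 moves, so the order of the required stops is forced.
Route from b2: right 2 to d2, down 1 to d3, right 1 to e3, up 2 to e1, left 4 to a1 — 10 moves in all.
Check: all required cells visited; 10 ≤ 10 moves.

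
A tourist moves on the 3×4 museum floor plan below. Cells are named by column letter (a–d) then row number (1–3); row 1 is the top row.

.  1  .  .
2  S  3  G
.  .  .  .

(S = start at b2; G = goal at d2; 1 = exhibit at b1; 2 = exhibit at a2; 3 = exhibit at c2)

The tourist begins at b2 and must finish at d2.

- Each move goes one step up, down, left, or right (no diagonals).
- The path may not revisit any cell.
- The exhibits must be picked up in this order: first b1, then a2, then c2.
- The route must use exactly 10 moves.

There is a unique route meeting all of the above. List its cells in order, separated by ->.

b2 -> b1 -> a1 -> a2 -> a3 -> b3 -> c3 -> c2 -> c1 -> d1 -> d2

The waypoints must appear in the order b1, a2, c2, with no cell reused.
Route from b2: up to b1, left to a1, 2× down (reaching a3), 2× right (reaching c3), 2× up (reaching c1), right to d1, down to d2 — 10 moves in all.
Check: order respected (1 at step 1, 2 at step 3, 3 at step 7); 10 moves as required.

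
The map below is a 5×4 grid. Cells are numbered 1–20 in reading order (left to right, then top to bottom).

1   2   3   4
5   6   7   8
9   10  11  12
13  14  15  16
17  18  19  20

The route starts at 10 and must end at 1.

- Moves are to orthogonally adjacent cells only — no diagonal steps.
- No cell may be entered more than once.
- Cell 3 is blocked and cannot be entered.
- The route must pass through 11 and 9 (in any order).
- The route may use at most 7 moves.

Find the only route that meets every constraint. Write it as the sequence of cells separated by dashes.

10 - 11 - 15 - 14 - 13 - 9 - 5 - 1

The budget equals the shortest possible length, so every move has to be on a shortest route through the required cells.
Route from 10: right to 11, down to 15, 2× left (reaching 13), 3× up (reaching 1) — 7 moves in all.
Check: all required cells visited; 7 ≤ 7 moves.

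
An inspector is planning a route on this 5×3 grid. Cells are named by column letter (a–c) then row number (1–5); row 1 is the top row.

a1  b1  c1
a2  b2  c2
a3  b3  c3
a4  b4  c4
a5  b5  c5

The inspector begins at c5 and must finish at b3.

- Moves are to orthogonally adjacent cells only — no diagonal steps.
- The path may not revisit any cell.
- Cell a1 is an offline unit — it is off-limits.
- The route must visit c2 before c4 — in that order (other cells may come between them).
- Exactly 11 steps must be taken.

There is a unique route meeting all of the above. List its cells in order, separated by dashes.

c5 - b5 - a5 - a4 - a3 - a2 - b2 - c2 - c3 - c4 - b4 - b3

The waypoints must appear in the order c2, c4, with no cell reused.
Route from c5: 2× left (reaching a5), 3× up (reaching a2), 2× right (reaching c2), 2× down (reaching c4), left to b4, up to b3 — 11 moves in all.
Check: order respected (c2 at step 7, c4 at step 9); 11 moves as required.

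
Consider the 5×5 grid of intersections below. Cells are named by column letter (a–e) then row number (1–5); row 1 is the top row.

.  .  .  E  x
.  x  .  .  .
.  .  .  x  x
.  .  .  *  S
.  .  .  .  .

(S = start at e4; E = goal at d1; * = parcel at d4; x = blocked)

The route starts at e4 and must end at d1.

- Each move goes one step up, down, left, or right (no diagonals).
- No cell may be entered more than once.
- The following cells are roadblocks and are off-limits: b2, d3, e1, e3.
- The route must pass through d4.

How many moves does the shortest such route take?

Any route passes through d4 somewhere between e4 and d1. Summing Manhattan distances along the two legs (e4 → d4 → d1) gives a lower bound of 1 + 3 = 4 moves.
That bound ignores the blocked cells. Measuring each leg by the fewest moves that actually steer around them (e4→d4: 1; d4→d1: 5) raises the lower bound to 6.
A route of 6 moves exists: e4 → d4 → c4 → c3 → c2 → c1 → d1.
Since 6 matches that lower bound, it is optimal.

6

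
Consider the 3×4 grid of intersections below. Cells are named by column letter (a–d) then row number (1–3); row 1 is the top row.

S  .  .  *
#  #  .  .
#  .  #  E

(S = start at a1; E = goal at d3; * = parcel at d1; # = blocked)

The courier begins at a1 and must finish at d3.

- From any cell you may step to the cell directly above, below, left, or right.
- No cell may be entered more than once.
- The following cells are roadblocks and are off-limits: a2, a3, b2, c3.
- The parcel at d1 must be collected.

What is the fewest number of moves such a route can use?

5

Any route passes through d1 somewhere between a1 and d3. Summing Manhattan distances along the two legs (a1 → d1 → d3) gives a lower bound of 3 + 2 = 5 moves.
A route of 5 moves achieves this: a1 → b1 → c1 → d1 → d2 → d3.
Since 5 matches the lower bound, it is optimal.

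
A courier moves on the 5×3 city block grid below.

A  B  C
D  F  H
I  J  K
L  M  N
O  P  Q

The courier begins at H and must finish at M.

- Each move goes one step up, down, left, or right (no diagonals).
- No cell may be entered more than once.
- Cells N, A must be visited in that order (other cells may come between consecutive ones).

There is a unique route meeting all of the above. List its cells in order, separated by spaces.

The waypoints must appear in the order N, A, with no cell reused.
Route from H: down 3 to Q, left 2 to O, up 4 to A, right 1 to B, down 3 to M — 13 moves in all.
Check: order respected (N at step 2, A at step 9).

H K N Q P O L I D A B F J M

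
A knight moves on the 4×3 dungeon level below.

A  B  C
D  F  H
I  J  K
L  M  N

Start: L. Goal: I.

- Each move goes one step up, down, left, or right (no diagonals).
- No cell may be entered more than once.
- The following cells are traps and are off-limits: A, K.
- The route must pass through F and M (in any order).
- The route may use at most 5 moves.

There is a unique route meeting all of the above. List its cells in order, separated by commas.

The budget equals the shortest possible length, so every move has to be on a shortest route through the required cells.
Route from L: right 1 to M, up 2 to F, left 1 to D, down 1 to I — 5 moves in all.
Check: all required cells visited; 5 ≤ 5 moves.

L, M, J, F, D, I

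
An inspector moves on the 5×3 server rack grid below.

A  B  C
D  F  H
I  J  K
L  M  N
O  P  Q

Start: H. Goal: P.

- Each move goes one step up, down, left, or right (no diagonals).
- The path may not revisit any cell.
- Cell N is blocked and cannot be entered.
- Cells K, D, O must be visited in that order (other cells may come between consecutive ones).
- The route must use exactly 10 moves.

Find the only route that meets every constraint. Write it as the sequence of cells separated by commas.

H, K, J, F, B, A, D, I, L, O, P

The waypoints must appear in the order K, D, O, with no cell reused.
Route from H: down to K, left to J, 2× up (reaching B), left to A, 4× down (reaching O), right to P — 10 moves in all.
Check: order respected (K at step 1, D at step 6, O at step 9); 10 moves as required.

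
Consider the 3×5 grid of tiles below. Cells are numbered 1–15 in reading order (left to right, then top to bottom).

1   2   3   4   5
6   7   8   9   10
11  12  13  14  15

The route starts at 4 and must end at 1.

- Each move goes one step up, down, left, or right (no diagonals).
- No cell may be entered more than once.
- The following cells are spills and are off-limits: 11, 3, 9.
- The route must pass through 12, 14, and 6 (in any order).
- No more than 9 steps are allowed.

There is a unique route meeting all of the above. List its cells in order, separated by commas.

4, 5, 10, 15, 14, 13, 12, 7, 6, 1

Any route must reach 12, 14, and 6 and still end at 1 within 9 moves, so the order of the required stops is forced.
Route from 4: right to 5, 2× down (reaching 15), 3× left (reaching 12), up to 7, left to 6, up to 1 — 9 moves in all.
Check: all required cells visited; 9 ≤ 9 moves.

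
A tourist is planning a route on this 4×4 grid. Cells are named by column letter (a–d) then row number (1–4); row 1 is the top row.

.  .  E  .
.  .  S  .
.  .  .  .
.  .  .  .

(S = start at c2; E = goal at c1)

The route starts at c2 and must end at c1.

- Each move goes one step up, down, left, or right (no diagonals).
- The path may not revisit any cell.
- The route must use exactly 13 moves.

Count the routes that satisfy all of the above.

Need simple routes of exactly 13 moves from c2 to c1 (Manhattan distance 1, so 6 moves are spent on a detour and 6 undoing it).
Branch systematically from the start, pruning whenever the remaining move budget drops below the Manhattan distance to c1 or differs from it in parity. Grouping the completions by first move — via c3: 2; via b2: 8; via d2: 4 (no valid completion starts via c1) — and summing: 2 + 8 + 4 = 14.
That gives 14 routes.

14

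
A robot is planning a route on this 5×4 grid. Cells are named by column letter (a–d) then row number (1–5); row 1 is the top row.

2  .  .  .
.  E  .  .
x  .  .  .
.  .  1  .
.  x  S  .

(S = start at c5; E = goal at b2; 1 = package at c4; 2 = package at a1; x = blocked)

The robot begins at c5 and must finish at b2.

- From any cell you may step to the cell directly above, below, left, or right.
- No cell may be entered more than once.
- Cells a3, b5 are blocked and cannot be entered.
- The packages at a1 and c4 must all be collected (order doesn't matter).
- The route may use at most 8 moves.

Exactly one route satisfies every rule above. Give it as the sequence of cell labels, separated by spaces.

c5 c4 c3 c2 c1 b1 a1 a2 b2

The budget equals the shortest possible length, so every move has to be on a shortest route through the required cells.
Route from c5: 4× up (reaching c1), 2× left (reaching a1), down to a2, right to b2 — 8 moves in all.
Check: all required cells visited; 8 ≤ 8 moves.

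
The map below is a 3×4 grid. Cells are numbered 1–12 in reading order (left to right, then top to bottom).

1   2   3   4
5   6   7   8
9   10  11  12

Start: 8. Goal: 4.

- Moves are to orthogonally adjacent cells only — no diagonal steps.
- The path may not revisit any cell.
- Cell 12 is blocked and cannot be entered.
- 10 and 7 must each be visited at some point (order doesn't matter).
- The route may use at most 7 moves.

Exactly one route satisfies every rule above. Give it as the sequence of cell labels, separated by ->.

8 -> 7 -> 11 -> 10 -> 6 -> 2 -> 3 -> 4

The 7-move cap with required stops at 10, 7 leaves no slack for detours.
Route from 8: left to 7, down to 11, left to 10, 2× up (reaching 2), 2× right (reaching 4) — 7 moves in all.
Check: all required cells visited; 7 ≤ 7 moves.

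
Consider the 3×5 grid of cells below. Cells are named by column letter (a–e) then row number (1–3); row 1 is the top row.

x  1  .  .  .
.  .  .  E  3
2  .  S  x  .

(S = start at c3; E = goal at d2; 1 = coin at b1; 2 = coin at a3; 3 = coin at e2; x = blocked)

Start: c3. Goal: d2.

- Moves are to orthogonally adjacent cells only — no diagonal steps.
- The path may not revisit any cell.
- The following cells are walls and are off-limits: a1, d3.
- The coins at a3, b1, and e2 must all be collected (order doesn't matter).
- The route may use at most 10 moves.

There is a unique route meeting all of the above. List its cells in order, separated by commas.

The 10-move cap with required stops at a3, b1, e2 leaves no slack for detours.
Route from c3: 2× left (reaching a3), up to a2, right to b2, up to b1, 3× right (reaching e1), down to e2, left to d2 — 10 moves in all.
Check: all required cells visited; 10 ≤ 10 moves.

c3, b3, a3, a2, b2, b1, c1, d1, e1, e2, d2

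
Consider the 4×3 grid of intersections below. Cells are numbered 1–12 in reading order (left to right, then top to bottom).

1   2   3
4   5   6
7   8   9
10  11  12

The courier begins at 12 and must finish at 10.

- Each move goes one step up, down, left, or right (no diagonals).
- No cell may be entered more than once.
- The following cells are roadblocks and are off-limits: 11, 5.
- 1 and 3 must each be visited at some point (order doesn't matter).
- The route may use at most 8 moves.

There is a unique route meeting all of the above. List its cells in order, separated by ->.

The budget equals the shortest possible length, so every move has to be on a shortest route through the required cells.
Route from 12: up 3 to 3, left 2 to 1, down 3 to 10 — 8 moves in all.
Check: all required cells visited; 8 ≤ 8 moves.

12 -> 9 -> 6 -> 3 -> 2 -> 1 -> 4 -> 7 -> 10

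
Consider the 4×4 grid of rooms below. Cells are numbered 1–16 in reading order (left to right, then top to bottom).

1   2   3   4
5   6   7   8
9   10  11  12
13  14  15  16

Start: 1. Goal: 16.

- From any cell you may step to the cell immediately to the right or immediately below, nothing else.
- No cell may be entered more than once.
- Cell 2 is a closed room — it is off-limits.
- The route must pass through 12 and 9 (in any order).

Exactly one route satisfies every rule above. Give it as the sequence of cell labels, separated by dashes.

Moves only go right or down, so the column and row indices never decrease.
Route from 1: 2× down (reaching 9), 3× right (reaching 12), down to 16 — 6 moves in all.
Check: all required cells visited.

1 - 5 - 9 - 10 - 11 - 12 - 16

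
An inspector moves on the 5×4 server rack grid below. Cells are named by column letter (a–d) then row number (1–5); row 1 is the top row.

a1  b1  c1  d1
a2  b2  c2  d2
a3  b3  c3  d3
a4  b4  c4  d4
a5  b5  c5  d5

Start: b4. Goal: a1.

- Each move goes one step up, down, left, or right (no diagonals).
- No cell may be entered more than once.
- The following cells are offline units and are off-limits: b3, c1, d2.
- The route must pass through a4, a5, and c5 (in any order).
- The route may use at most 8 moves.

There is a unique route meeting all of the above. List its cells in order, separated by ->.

b4 -> c4 -> c5 -> b5 -> a5 -> a4 -> a3 -> a2 -> a1

Any route must reach a4, a5, and c5 and still end at a1 within 8 moves, so the order of the required stops is forced.
Route from b4: right 1 to c4, down 1 to c5, left 2 to a5, up 4 to a1 — 8 moves in all.
Check: all required cells visited; 8 ≤ 8 moves.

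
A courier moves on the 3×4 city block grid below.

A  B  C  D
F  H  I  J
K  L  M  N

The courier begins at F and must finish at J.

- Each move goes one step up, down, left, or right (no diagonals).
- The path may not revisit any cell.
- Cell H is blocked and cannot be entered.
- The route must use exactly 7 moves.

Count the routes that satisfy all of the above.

2

Need simple routes of exactly 7 moves from F to J (Manhattan distance 3, so 2 moves are spent on a detour and 2 undoing it).
Enumerating: F A B C I M N J | F K L M I C D J.
That gives 2 routes.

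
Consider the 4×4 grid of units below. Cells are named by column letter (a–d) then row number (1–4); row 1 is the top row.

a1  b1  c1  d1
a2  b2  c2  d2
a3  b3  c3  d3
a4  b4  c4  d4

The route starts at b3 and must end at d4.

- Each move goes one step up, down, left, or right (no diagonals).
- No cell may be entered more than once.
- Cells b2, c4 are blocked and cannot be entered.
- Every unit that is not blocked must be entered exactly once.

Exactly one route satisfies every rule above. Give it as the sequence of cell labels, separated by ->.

b3 -> b4 -> a4 -> a3 -> a2 -> a1 -> b1 -> c1 -> d1 -> d2 -> c2 -> c3 -> d3 -> d4

Need to visit all 14 open cells exactly once, starting at b3 and ending at d4.
Cell b1 has only two open neighbours (a1 and c1), so the path must pass straight through it: one of those is the cell it's entered from and the other is where it exits.
Route from b3: down to b4, left to a4, 3× up (reaching a1), 3× right (reaching d1), down to d2, left to c2, down to c3, right to d3, down to d4 — 13 moves in all.
Check: all 14 open cells covered.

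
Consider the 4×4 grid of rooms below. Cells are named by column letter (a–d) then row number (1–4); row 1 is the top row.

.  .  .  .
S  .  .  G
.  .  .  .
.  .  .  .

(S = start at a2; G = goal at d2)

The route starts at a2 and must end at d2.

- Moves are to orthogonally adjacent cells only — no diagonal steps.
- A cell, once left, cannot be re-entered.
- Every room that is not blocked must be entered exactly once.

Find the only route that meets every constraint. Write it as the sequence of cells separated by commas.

a2, a1, b1, b2, b3, a3, a4, b4, c4, d4, d3, c3, c2, c1, d1, d2

Need to visit all 16 open cells exactly once, starting at a2 and ending at d2.
Cell a1 has only two open neighbours (a2 and b1), so the path must pass straight through it: one of those is the cell it's entered from and the other is where it exits.
Route from a2: up 1 to a1, right 1 to b1, down 2 to b3, left 1 to a3, down 1 to a4, right 3 to d4, up 1 to d3, left 1 to c3, up 2 to c1, right 1 to d1, down 1 to d2 — 15 moves in all.
Check: all 16 open cells covered.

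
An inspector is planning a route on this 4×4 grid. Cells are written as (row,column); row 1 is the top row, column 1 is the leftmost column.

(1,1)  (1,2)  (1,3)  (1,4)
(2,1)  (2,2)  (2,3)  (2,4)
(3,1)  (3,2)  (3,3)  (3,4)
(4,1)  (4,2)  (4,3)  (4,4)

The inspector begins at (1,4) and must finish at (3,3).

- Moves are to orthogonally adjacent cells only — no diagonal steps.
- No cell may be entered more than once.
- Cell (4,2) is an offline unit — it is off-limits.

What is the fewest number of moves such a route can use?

The Manhattan distance from (1,4) to (3,3) is |1−3| + |4−3| = 3, so at least 3 moves are needed.
A route of 3 moves achieves this: (1,4) → (2,4) → (3,4) → (3,3).
Since 3 matches the lower bound, it is optimal.

3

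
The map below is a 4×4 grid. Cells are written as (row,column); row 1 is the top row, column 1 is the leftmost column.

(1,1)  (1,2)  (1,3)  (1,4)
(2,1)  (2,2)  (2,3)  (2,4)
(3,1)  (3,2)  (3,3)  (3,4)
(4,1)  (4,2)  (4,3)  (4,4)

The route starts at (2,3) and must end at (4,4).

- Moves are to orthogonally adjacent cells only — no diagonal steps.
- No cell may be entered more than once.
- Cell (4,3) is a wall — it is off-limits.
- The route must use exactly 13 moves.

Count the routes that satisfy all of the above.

5

Need simple routes of exactly 13 moves from (2,3) to (4,4) (Manhattan distance 3, so 5 moves are spent on a detour and 5 undoing it).
Enumerating: (2,3) (3,3) (3,2) (4,2) (4,1) (3,1) (2,1) (1,1) (1,2) (1,3) (1,4) (2,4) (3,4) (4,4) | (2,3) (3,3) (3,2) (4,2) (4,1) (3,1) (2,1) (2,2) (1,2) (1,3) (1,4) (2,4) (3,4) (4,4) | (2,3) (2,2) (3,2) (4,2) (4,1) (3,1) (2,1) (1,1) (1,2) (1,3) (1,4) (2,4) (3,4) (4,4) | (2,3) (2,4) (1,4) (1,3) (1,2) (2,2) (2,1) (3,1) (4,1) (4,2) (3,2) (3,3) (3,4) (4,4) | (2,3) (2,4) (1,4) (1,3) (1,2) (1,1) (2,1) (3,1) (4,1) (4,2) (3,2) (3,3) (3,4) (4,4).
That gives 5 routes.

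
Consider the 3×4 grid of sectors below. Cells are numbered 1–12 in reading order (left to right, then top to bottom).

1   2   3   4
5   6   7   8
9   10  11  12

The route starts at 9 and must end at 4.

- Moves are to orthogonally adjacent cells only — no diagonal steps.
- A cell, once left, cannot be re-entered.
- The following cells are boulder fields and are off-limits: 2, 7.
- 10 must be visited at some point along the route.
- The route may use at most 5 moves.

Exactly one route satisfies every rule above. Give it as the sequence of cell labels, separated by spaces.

The budget equals the shortest possible length, so every move has to be on a shortest route through the required cells.
Route from 9: 3× right (reaching 12), 2× up (reaching 4) — 5 moves in all.
Check: all required cells visited; 5 ≤ 5 moves.

9 10 11 12 8 4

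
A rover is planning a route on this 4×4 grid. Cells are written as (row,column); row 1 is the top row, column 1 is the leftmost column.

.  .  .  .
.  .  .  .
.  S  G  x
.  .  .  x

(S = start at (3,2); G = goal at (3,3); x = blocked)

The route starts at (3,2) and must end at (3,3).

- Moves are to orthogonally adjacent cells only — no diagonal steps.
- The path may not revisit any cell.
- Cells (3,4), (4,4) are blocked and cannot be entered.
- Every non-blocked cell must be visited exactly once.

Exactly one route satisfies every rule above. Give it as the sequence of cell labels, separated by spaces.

Need to visit all 14 open cells exactly once, starting at (3,2) and ending at (3,3).
Route from (3,2): up 1 to (2,2), right 2 to (2,4), up 1 to (1,4), left 3 to (1,1), down 3 to (4,1), right 2 to (4,3), up 1 to (3,3) — 13 moves in all.
Check: all 14 open cells covered.

(3,2) (2,2) (2,3) (2,4) (1,4) (1,3) (1,2) (1,1) (2,1) (3,1) (4,1) (4,2) (4,3) (3,3)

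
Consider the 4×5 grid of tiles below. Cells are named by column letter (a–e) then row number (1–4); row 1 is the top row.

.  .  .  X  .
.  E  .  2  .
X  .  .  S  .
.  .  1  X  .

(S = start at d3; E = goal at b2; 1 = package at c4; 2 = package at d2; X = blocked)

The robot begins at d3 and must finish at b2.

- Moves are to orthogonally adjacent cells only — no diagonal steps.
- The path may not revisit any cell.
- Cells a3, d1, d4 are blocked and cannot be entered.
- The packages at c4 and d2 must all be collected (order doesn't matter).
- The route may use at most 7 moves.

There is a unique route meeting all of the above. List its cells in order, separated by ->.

The budget equals the shortest possible length, so every move has to be on a shortest route through the required cells.
Route from d3: up 1 to d2, left 1 to c2, down 2 to c4, left 1 to b4, up 2 to b2 — 7 moves in all.
Check: all required cells visited; 7 ≤ 7 moves.

d3 -> d2 -> c2 -> c3 -> c4 -> b4 -> b3 -> b2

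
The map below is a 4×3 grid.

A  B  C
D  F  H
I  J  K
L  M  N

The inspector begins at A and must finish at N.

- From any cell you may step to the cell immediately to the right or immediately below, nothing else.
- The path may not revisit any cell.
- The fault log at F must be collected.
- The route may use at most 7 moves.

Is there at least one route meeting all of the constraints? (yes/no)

One route that works: A → D → F → J → M → N.

yes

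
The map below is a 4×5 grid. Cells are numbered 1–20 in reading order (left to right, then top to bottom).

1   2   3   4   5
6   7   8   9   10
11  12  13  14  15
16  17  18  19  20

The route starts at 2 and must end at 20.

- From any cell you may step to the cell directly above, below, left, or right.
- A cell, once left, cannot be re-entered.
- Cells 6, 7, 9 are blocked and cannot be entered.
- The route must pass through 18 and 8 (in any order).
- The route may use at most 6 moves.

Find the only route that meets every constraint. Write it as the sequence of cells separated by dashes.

The 6-move cap with required stops at 18, 8 leaves no slack for detours.
Route from 2: right to 3, 3× down (reaching 18), 2× right (reaching 20) — 6 moves in all.
Check: all required cells visited; 6 ≤ 6 moves.

2 - 3 - 8 - 13 - 18 - 19 - 20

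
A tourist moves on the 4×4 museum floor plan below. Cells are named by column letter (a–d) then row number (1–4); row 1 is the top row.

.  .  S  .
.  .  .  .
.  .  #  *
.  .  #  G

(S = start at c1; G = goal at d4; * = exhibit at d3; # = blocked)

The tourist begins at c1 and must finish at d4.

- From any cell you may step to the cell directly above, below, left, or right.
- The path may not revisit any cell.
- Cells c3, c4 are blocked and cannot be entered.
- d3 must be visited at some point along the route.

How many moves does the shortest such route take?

4

Any route passes through d3 somewhere between c1 and d4. Summing Manhattan distances along the two legs (c1 → d3 → d4) gives a lower bound of 3 + 1 = 4 moves.
A route of 4 moves achieves this: c1 → c2 → d2 → d3 → d4.
Since 4 matches the lower bound, it is optimal.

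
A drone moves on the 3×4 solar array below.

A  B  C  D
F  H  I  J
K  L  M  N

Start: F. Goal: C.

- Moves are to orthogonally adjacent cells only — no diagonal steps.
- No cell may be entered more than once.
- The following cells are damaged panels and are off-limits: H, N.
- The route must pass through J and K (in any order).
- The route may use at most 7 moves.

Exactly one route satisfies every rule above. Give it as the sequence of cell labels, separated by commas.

Any route must reach J and K and still end at C within 7 moves, so the order of the required stops is forced.
Route from F: down 1 to K, right 2 to M, up 1 to I, right 1 to J, up 1 to D, left 1 to C — 7 moves in all.
Check: all required cells visited; 7 ≤ 7 moves.

F, K, L, M, I, J, D, C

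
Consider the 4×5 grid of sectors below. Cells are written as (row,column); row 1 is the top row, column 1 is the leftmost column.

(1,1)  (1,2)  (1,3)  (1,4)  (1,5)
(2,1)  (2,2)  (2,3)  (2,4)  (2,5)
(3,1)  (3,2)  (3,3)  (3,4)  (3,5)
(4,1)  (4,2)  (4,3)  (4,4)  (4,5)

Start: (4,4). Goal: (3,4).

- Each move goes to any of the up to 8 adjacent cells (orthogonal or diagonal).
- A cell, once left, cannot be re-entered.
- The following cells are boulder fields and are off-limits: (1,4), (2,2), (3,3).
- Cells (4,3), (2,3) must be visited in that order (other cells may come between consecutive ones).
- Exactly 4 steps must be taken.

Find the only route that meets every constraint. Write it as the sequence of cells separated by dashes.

The waypoints must appear in the order (4,3), (2,3), with no cell reused.
Route from (4,4): left 1 to (4,3), up-left 1 to (3,2), up-right 1 to (2,3), down-right 1 to (3,4) — 4 moves in all.
Check: order respected ((4,3) at step 1, (2,3) at step 3); 4 moves as required.

(4,4) - (4,3) - (3,2) - (2,3) - (3,4)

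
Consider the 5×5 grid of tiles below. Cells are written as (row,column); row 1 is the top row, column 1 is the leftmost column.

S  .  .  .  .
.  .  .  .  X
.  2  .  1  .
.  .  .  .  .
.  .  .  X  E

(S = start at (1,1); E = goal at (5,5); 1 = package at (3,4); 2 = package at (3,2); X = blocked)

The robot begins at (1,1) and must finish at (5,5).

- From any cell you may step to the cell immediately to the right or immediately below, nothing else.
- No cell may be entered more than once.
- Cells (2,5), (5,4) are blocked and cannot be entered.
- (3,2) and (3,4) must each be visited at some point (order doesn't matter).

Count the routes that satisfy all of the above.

6

A right/down-only route from (1,1) to (5,5) makes exactly 4 down-moves and 4 right-moves in some order.
With no other constraints that would be C(8,4) = 70 routes.
A monotone route can only reach the required cells in the order (3,2), (3,4), so split there and multiply the segment counts (each segment already excludes blocked cells): (1,1)→(3,2): 3; (3,2)→(3,4): 1; (3,4)→(5,5): 2; product = 6.
That gives 6 routes.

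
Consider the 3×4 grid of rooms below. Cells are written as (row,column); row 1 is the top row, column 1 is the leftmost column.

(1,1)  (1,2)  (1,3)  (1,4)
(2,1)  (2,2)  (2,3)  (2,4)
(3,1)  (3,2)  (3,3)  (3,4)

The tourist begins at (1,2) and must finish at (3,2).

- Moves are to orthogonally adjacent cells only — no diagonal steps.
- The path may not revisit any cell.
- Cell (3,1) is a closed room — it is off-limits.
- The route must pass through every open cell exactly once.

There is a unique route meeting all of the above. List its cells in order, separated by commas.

(1,2), (1,1), (2,1), (2,2), (2,3), (1,3), (1,4), (2,4), (3,4), (3,3), (3,2)

Need to visit all 11 open cells exactly once, starting at (1,2) and ending at (3,2).
Cell (2,1) has only two open neighbours ((1,1) and (2,2)), so the path must pass straight through it: one of those is the cell it's entered from and the other is where it exits.
Route from (1,2): left to (1,1), down to (2,1), 2× right (reaching (2,3)), up to (1,3), right to (1,4), 2× down (reaching (3,4)), 2× left (reaching (3,2)) — 10 moves in all.
Check: all 11 open cells covered.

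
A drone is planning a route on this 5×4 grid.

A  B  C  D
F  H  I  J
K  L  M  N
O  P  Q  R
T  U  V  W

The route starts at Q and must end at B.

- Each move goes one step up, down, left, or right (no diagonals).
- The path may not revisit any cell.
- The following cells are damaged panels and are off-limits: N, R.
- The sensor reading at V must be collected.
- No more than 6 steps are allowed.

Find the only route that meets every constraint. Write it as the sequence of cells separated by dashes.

The budget equals the shortest possible length, so every move has to be on a shortest route through the required cells.
Route from Q: down 1 to V, left 1 to U, up 4 to B — 6 moves in all.
Check: all required cells visited; 6 ≤ 6 moves.

Q - V - U - P - L - H - B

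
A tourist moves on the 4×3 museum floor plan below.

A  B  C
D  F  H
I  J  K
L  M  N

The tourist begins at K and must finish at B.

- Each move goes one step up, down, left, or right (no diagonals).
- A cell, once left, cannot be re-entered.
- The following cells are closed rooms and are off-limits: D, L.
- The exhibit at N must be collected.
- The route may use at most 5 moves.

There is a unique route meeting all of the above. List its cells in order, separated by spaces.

The budget equals the shortest possible length, so every move has to be on a shortest route through the required cells.
Route from K: down 1 to N, left 1 to M, up 3 to B — 5 moves in all.
Check: all required cells visited; 5 ≤ 5 moves.

K N M J F B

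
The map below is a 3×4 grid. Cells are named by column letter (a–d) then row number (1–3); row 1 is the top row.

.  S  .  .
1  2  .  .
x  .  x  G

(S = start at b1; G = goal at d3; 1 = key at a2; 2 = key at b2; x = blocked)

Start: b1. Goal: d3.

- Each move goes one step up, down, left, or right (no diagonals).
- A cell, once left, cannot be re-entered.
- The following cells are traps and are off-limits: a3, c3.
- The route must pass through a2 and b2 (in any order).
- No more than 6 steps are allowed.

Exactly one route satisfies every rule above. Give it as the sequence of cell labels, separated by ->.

b1 -> a1 -> a2 -> b2 -> c2 -> d2 -> d3

The 6-move cap with required stops at a2, b2 leaves no slack for detours.
Route from b1: left 1 to a1, down 1 to a2, right 3 to d2, down 1 to d3 — 6 moves in all.
Check: all required cells visited; 6 ≤ 6 moves.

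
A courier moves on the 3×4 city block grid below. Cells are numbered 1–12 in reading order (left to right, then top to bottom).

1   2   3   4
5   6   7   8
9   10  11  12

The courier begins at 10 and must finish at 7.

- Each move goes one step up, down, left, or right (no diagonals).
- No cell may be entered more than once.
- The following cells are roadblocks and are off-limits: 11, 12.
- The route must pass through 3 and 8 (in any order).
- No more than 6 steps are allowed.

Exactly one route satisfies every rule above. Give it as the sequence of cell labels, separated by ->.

Any route must reach 3 and 8 and still end at 7 within 6 moves, so the order of the required stops is forced.
Route from 10: up 2 to 2, right 2 to 4, down 1 to 8, left 1 to 7 — 6 moves in all.
Check: all required cells visited; 6 ≤ 6 moves.

10 -> 6 -> 2 -> 3 -> 4 -> 8 -> 7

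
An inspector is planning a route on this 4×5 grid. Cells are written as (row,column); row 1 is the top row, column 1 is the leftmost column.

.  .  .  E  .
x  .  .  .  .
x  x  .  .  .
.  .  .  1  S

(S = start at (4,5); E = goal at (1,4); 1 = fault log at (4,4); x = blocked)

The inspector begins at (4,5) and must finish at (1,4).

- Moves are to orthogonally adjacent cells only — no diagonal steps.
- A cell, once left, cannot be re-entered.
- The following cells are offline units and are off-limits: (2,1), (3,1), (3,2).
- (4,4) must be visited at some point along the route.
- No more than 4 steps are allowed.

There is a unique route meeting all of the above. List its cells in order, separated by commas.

(4,5), (4,4), (3,4), (2,4), (1,4)

The 4-move cap with required stops at (4,4) leaves no slack for detours.
Route from (4,5): left to (4,4), 3× up (reaching (1,4)) — 4 moves in all.
Check: all required cells visited; 4 ≤ 4 moves.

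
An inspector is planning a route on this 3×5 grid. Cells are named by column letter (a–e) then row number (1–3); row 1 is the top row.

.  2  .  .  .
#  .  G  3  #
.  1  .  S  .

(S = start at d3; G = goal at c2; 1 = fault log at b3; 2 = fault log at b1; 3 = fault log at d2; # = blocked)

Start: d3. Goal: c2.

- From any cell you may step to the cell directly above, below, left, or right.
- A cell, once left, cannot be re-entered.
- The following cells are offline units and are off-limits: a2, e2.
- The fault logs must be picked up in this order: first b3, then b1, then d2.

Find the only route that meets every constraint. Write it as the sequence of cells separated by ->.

d3 -> c3 -> b3 -> b2 -> b1 -> c1 -> d1 -> d2 -> c2

The waypoints must appear in the order b3, b1, d2, with no cell reused.
Route from d3: left 2 to b3, up 2 to b1, right 2 to d1, down 1 to d2, left 1 to c2 — 8 moves in all.
Check: order respected (1 at step 2, 2 at step 4, 3 at step 7).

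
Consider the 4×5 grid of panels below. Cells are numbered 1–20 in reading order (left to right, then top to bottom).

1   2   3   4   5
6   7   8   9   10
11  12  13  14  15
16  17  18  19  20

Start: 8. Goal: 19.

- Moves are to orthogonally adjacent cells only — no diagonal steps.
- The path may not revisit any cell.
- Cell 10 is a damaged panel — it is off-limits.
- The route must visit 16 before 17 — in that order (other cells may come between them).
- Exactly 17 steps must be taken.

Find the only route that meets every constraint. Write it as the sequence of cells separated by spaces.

The waypoints must appear in the order 16, 17, with no cell reused.
Route from 8: right to 9, up to 4, 3× left (reaching 1), down to 6, right to 7, down to 12, left to 11, down to 16, 2× right (reaching 18), up to 13, 2× right (reaching 15), down to 20, left to 19 — 17 moves in all.
Check: order respected (16 at step 10, 17 at step 11); 17 moves as required.

8 9 4 3 2 1 6 7 12 11 16 17 18 13 14 15 20 19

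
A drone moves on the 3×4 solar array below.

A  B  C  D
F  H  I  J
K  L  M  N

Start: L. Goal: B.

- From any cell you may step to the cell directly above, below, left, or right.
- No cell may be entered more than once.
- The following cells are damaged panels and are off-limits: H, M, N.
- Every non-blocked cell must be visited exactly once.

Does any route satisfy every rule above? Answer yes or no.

Exhausting the options from L, every branch either dead-ends against blocked cells, would have to re-enter a cell already used, or reaches the goal with a constraint still unmet.

no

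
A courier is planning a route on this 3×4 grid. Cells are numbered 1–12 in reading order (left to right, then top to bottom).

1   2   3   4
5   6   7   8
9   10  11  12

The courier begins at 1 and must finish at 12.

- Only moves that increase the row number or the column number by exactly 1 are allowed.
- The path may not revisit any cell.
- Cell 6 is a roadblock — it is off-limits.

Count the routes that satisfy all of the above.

4

A right/down-only route from 1 to 12 makes exactly 2 down-moves and 3 right-moves in some order.
With no other constraints that would be C(5,2) = 10 routes.
Subtract routes through each blocked cell (inclusion–exclusion for overlaps): − through 6: 6 → 4.
That gives 4 routes.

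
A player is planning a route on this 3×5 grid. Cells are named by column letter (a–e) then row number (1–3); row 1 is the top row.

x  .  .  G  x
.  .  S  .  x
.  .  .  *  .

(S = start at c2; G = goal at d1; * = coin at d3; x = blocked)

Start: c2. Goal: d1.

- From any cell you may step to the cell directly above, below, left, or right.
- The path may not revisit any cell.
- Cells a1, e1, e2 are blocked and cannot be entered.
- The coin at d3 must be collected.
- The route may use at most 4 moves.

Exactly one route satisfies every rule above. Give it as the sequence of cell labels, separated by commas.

c2, c3, d3, d2, d1

The budget equals the shortest possible length, so every move has to be on a shortest route through the required cells.
Route from c2: down to c3, right to d3, 2× up (reaching d1) — 4 moves in all.
Check: all required cells visited; 4 ≤ 4 moves.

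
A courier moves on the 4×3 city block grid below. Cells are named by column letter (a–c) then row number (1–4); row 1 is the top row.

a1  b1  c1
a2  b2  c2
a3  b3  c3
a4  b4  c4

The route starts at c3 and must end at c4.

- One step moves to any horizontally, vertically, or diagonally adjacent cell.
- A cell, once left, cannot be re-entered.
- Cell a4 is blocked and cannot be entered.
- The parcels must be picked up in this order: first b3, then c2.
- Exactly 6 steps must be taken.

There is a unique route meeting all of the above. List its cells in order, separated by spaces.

c3 b3 c2 b2 a3 b4 c4

The waypoints must appear in the order b3, c2, with no cell reused.
Route from c3: left to b3, up-right to c2, left to b2, down-left to a3, down-right to b4, right to c4 — 6 moves in all.
Check: order respected (b3 at step 1, c2 at step 2); 6 moves as required.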